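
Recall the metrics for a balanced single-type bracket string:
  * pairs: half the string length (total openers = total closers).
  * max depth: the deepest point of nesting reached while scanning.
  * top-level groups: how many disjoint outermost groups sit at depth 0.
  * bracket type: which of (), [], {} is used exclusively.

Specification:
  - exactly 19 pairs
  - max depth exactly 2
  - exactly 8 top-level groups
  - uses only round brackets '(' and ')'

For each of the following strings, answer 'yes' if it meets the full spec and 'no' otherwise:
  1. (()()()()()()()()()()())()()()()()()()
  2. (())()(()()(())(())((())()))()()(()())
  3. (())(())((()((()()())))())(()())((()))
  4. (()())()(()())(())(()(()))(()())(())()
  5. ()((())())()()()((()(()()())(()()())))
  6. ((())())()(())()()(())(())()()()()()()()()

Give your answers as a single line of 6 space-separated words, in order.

Answer: yes no no no no no

Derivation:
String 1 '(()()()()()()()()()()())()()()()()()()': depth seq [1 2 1 2 1 2 1 2 1 2 1 2 1 2 1 2 1 2 1 2 1 2 1 0 1 0 1 0 1 0 1 0 1 0 1 0 1 0]
  -> pairs=19 depth=2 groups=8 -> yes
String 2 '(())()(()()(())(())((())()))()()(()())': depth seq [1 2 1 0 1 0 1 2 1 2 1 2 3 2 1 2 3 2 1 2 3 4 3 2 3 2 1 0 1 0 1 0 1 2 1 2 1 0]
  -> pairs=19 depth=4 groups=6 -> no
String 3 '(())(())((()((()()())))())(()())((()))': depth seq [1 2 1 0 1 2 1 0 1 2 3 2 3 4 5 4 5 4 5 4 3 2 1 2 1 0 1 2 1 2 1 0 1 2 3 2 1 0]
  -> pairs=19 depth=5 groups=5 -> no
String 4 '(()())()(()())(())(()(()))(()())(())()': depth seq [1 2 1 2 1 0 1 0 1 2 1 2 1 0 1 2 1 0 1 2 1 2 3 2 1 0 1 2 1 2 1 0 1 2 1 0 1 0]
  -> pairs=19 depth=3 groups=8 -> no
String 5 '()((())())()()()((()(()()())(()()())))': depth seq [1 0 1 2 3 2 1 2 1 0 1 0 1 0 1 0 1 2 3 2 3 4 3 4 3 4 3 2 3 4 3 4 3 4 3 2 1 0]
  -> pairs=19 depth=4 groups=6 -> no
String 6 '((())())()(())()()(())(())()()()()()()()()': depth seq [1 2 3 2 1 2 1 0 1 0 1 2 1 0 1 0 1 0 1 2 1 0 1 2 1 0 1 0 1 0 1 0 1 0 1 0 1 0 1 0 1 0]
  -> pairs=21 depth=3 groups=15 -> no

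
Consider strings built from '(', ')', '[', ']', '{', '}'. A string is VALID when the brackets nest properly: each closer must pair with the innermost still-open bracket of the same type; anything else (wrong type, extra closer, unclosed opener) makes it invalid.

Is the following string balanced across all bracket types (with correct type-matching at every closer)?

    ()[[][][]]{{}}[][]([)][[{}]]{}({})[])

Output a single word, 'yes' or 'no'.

Answer: no

Derivation:
pos 0: push '('; stack = (
pos 1: ')' matches '('; pop; stack = (empty)
pos 2: push '['; stack = [
pos 3: push '['; stack = [[
pos 4: ']' matches '['; pop; stack = [
pos 5: push '['; stack = [[
pos 6: ']' matches '['; pop; stack = [
pos 7: push '['; stack = [[
pos 8: ']' matches '['; pop; stack = [
pos 9: ']' matches '['; pop; stack = (empty)
pos 10: push '{'; stack = {
pos 11: push '{'; stack = {{
pos 12: '}' matches '{'; pop; stack = {
pos 13: '}' matches '{'; pop; stack = (empty)
pos 14: push '['; stack = [
pos 15: ']' matches '['; pop; stack = (empty)
pos 16: push '['; stack = [
pos 17: ']' matches '['; pop; stack = (empty)
pos 18: push '('; stack = (
pos 19: push '['; stack = ([
pos 20: saw closer ')' but top of stack is '[' (expected ']') → INVALID
Verdict: type mismatch at position 20: ')' closes '[' → no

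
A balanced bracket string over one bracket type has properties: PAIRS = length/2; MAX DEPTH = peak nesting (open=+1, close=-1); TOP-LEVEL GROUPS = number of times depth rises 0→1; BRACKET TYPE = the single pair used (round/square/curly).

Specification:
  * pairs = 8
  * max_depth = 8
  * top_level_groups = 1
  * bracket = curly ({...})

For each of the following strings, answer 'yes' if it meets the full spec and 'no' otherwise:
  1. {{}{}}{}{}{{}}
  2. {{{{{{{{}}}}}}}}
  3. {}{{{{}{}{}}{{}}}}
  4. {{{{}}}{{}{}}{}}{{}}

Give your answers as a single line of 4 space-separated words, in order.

String 1 '{{}{}}{}{}{{}}': depth seq [1 2 1 2 1 0 1 0 1 0 1 2 1 0]
  -> pairs=7 depth=2 groups=4 -> no
String 2 '{{{{{{{{}}}}}}}}': depth seq [1 2 3 4 5 6 7 8 7 6 5 4 3 2 1 0]
  -> pairs=8 depth=8 groups=1 -> yes
String 3 '{}{{{{}{}{}}{{}}}}': depth seq [1 0 1 2 3 4 3 4 3 4 3 2 3 4 3 2 1 0]
  -> pairs=9 depth=4 groups=2 -> no
String 4 '{{{{}}}{{}{}}{}}{{}}': depth seq [1 2 3 4 3 2 1 2 3 2 3 2 1 2 1 0 1 2 1 0]
  -> pairs=10 depth=4 groups=2 -> no

Answer: no yes no no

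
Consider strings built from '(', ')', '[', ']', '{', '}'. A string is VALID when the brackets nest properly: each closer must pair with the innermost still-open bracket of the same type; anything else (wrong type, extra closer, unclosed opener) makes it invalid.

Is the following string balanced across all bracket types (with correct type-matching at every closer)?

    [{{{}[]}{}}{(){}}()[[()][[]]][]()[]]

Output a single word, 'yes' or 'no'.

Answer: yes

Derivation:
pos 0: push '['; stack = [
pos 1: push '{'; stack = [{
pos 2: push '{'; stack = [{{
pos 3: push '{'; stack = [{{{
pos 4: '}' matches '{'; pop; stack = [{{
pos 5: push '['; stack = [{{[
pos 6: ']' matches '['; pop; stack = [{{
pos 7: '}' matches '{'; pop; stack = [{
pos 8: push '{'; stack = [{{
pos 9: '}' matches '{'; pop; stack = [{
pos 10: '}' matches '{'; pop; stack = [
pos 11: push '{'; stack = [{
pos 12: push '('; stack = [{(
pos 13: ')' matches '('; pop; stack = [{
pos 14: push '{'; stack = [{{
pos 15: '}' matches '{'; pop; stack = [{
pos 16: '}' matches '{'; pop; stack = [
pos 17: push '('; stack = [(
pos 18: ')' matches '('; pop; stack = [
pos 19: push '['; stack = [[
pos 20: push '['; stack = [[[
pos 21: push '('; stack = [[[(
pos 22: ')' matches '('; pop; stack = [[[
pos 23: ']' matches '['; pop; stack = [[
pos 24: push '['; stack = [[[
pos 25: push '['; stack = [[[[
pos 26: ']' matches '['; pop; stack = [[[
pos 27: ']' matches '['; pop; stack = [[
pos 28: ']' matches '['; pop; stack = [
pos 29: push '['; stack = [[
pos 30: ']' matches '['; pop; stack = [
pos 31: push '('; stack = [(
pos 32: ')' matches '('; pop; stack = [
pos 33: push '['; stack = [[
pos 34: ']' matches '['; pop; stack = [
pos 35: ']' matches '['; pop; stack = (empty)
end: stack empty → VALID
Verdict: properly nested → yes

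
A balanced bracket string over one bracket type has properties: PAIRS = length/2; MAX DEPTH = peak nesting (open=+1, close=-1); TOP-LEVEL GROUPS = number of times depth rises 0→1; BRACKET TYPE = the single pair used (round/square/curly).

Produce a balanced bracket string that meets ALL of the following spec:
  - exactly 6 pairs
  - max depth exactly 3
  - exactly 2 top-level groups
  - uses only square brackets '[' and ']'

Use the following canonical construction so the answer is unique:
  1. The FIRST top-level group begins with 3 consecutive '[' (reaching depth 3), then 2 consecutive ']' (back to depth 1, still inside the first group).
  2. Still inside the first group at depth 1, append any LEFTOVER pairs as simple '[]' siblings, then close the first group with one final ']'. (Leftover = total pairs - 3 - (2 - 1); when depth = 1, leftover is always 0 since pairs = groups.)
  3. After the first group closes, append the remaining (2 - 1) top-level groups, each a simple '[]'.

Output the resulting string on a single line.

Spec: pairs=6 depth=3 groups=2
Leftover pairs = 6 - 3 - (2-1) = 2
First group: deep chain of depth 3 + 2 sibling pairs
Remaining 1 groups: simple '[]' each

Answer: [[[]][][]][]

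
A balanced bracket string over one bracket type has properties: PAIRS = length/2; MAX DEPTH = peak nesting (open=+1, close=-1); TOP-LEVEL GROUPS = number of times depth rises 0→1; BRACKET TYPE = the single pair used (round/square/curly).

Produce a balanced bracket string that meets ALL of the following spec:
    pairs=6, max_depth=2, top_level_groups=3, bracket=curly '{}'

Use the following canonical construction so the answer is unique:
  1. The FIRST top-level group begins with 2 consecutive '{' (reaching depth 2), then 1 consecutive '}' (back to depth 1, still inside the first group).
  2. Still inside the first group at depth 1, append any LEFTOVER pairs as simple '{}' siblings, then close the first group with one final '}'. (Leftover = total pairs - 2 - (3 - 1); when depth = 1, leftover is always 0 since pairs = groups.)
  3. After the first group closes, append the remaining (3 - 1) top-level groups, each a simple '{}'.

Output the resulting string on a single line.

Answer: {{}{}{}}{}{}

Derivation:
Spec: pairs=6 depth=2 groups=3
Leftover pairs = 6 - 2 - (3-1) = 2
First group: deep chain of depth 2 + 2 sibling pairs
Remaining 2 groups: simple '{}' each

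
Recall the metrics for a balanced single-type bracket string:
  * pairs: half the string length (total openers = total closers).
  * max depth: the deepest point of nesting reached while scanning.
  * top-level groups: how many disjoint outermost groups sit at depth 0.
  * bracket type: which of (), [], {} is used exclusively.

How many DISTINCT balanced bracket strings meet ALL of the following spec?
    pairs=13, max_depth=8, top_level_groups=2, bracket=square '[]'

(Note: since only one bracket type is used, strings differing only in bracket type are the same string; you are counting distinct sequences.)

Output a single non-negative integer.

Answer: 8556

Derivation:
Spec: pairs=13 depth=8 groups=2
Count(depth <= 8) = 205436
Count(depth <= 7) = 196880
Count(depth == 8) = 205436 - 196880 = 8556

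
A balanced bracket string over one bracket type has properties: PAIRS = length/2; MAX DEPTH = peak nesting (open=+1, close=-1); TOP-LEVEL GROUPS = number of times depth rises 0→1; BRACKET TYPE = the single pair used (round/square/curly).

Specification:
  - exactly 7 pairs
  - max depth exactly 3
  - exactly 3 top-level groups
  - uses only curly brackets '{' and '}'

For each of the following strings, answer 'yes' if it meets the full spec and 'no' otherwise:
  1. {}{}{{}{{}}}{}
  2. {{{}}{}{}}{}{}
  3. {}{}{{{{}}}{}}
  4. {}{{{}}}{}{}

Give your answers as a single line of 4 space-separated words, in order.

Answer: no yes no no

Derivation:
String 1 '{}{}{{}{{}}}{}': depth seq [1 0 1 0 1 2 1 2 3 2 1 0 1 0]
  -> pairs=7 depth=3 groups=4 -> no
String 2 '{{{}}{}{}}{}{}': depth seq [1 2 3 2 1 2 1 2 1 0 1 0 1 0]
  -> pairs=7 depth=3 groups=3 -> yes
String 3 '{}{}{{{{}}}{}}': depth seq [1 0 1 0 1 2 3 4 3 2 1 2 1 0]
  -> pairs=7 depth=4 groups=3 -> no
String 4 '{}{{{}}}{}{}': depth seq [1 0 1 2 3 2 1 0 1 0 1 0]
  -> pairs=6 depth=3 groups=4 -> no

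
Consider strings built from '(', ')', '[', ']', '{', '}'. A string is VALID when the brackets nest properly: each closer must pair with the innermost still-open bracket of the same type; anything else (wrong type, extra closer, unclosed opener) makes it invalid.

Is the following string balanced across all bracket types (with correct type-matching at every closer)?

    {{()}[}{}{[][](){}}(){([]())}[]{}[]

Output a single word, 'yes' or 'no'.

pos 0: push '{'; stack = {
pos 1: push '{'; stack = {{
pos 2: push '('; stack = {{(
pos 3: ')' matches '('; pop; stack = {{
pos 4: '}' matches '{'; pop; stack = {
pos 5: push '['; stack = {[
pos 6: saw closer '}' but top of stack is '[' (expected ']') → INVALID
Verdict: type mismatch at position 6: '}' closes '[' → no

Answer: no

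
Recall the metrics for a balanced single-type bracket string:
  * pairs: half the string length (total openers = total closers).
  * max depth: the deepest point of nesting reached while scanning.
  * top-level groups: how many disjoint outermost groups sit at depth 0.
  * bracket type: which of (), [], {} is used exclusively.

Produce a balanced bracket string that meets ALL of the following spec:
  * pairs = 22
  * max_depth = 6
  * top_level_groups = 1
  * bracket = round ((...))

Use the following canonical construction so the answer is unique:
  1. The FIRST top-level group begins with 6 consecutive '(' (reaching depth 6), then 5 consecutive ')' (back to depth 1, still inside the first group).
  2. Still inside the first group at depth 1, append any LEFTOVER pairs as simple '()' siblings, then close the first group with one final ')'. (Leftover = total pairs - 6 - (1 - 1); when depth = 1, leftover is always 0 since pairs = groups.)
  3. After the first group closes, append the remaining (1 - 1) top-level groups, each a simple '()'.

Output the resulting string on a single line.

Answer: (((((()))))()()()()()()()()()()()()()()()())

Derivation:
Spec: pairs=22 depth=6 groups=1
Leftover pairs = 22 - 6 - (1-1) = 16
First group: deep chain of depth 6 + 16 sibling pairs
Remaining 0 groups: simple '()' each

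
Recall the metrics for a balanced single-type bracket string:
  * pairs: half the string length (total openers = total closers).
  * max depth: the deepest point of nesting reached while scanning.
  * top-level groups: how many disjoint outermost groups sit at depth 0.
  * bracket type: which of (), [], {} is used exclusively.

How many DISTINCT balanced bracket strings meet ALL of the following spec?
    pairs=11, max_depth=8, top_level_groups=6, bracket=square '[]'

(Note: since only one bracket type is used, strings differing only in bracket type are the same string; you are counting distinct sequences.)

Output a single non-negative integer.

Spec: pairs=11 depth=8 groups=6
Count(depth <= 8) = 1638
Count(depth <= 7) = 1638
Count(depth == 8) = 1638 - 1638 = 0

Answer: 0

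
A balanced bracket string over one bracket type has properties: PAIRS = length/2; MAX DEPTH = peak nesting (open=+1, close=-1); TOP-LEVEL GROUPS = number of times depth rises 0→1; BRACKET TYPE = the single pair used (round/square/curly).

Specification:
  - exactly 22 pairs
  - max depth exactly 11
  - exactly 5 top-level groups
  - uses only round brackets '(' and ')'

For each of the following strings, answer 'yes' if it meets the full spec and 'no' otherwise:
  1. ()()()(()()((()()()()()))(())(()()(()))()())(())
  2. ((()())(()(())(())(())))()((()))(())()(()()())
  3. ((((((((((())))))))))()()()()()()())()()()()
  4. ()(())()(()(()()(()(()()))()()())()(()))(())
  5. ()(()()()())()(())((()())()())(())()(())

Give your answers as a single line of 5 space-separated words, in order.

String 1 '()()()(()()((()()()()()))(())(()()(()))()())(())': depth seq [1 0 1 0 1 0 1 2 1 2 1 2 3 4 3 4 3 4 3 4 3 4 3 2 1 2 3 2 1 2 3 2 3 2 3 4 3 2 1 2 1 2 1 0 1 2 1 0]
  -> pairs=24 depth=4 groups=5 -> no
String 2 '((()())(()(())(())(())))()((()))(())()(()()())': depth seq [1 2 3 2 3 2 1 2 3 2 3 4 3 2 3 4 3 2 3 4 3 2 1 0 1 0 1 2 3 2 1 0 1 2 1 0 1 0 1 2 1 2 1 2 1 0]
  -> pairs=23 depth=4 groups=6 -> no
String 3 '((((((((((())))))))))()()()()()()())()()()()': depth seq [1 2 3 4 5 6 7 8 9 10 11 10 9 8 7 6 5 4 3 2 1 2 1 2 1 2 1 2 1 2 1 2 1 2 1 0 1 0 1 0 1 0 1 0]
  -> pairs=22 depth=11 groups=5 -> yes
String 4 '()(())()(()(()()(()(()()))()()())()(()))(())': depth seq [1 0 1 2 1 0 1 0 1 2 1 2 3 2 3 2 3 4 3 4 5 4 5 4 3 2 3 2 3 2 3 2 1 2 1 2 3 2 1 0 1 2 1 0]
  -> pairs=22 depth=5 groups=5 -> no
String 5 '()(()()()())()(())((()())()())(())()(())': depth seq [1 0 1 2 1 2 1 2 1 2 1 0 1 0 1 2 1 0 1 2 3 2 3 2 1 2 1 2 1 0 1 2 1 0 1 0 1 2 1 0]
  -> pairs=20 depth=3 groups=8 -> no

Answer: no no yes no no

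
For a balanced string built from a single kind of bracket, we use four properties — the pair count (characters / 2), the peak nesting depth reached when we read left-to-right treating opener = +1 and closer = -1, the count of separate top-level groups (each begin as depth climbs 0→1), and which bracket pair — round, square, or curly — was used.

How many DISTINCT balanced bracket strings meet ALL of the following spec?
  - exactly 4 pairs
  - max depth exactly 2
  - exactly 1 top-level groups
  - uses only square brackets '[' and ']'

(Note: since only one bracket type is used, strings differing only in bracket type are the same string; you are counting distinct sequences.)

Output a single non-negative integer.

Spec: pairs=4 depth=2 groups=1
Count(depth <= 2) = 1
Count(depth <= 1) = 0
Count(depth == 2) = 1 - 0 = 1

Answer: 1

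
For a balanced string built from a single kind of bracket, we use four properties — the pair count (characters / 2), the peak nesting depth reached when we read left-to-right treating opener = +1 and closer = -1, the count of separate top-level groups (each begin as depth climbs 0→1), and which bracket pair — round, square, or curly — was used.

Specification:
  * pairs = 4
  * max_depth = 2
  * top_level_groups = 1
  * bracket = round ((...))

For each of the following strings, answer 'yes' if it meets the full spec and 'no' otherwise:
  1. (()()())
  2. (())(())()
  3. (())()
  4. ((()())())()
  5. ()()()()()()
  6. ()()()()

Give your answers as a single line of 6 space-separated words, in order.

String 1 '(()()())': depth seq [1 2 1 2 1 2 1 0]
  -> pairs=4 depth=2 groups=1 -> yes
String 2 '(())(())()': depth seq [1 2 1 0 1 2 1 0 1 0]
  -> pairs=5 depth=2 groups=3 -> no
String 3 '(())()': depth seq [1 2 1 0 1 0]
  -> pairs=3 depth=2 groups=2 -> no
String 4 '((()())())()': depth seq [1 2 3 2 3 2 1 2 1 0 1 0]
  -> pairs=6 depth=3 groups=2 -> no
String 5 '()()()()()()': depth seq [1 0 1 0 1 0 1 0 1 0 1 0]
  -> pairs=6 depth=1 groups=6 -> no
String 6 '()()()()': depth seq [1 0 1 0 1 0 1 0]
  -> pairs=4 depth=1 groups=4 -> no

Answer: yes no no no no no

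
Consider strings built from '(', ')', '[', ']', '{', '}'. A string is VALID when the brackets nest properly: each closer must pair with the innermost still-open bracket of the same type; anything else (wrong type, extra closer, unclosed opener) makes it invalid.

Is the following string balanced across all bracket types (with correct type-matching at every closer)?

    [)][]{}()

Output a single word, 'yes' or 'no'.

pos 0: push '['; stack = [
pos 1: saw closer ')' but top of stack is '[' (expected ']') → INVALID
Verdict: type mismatch at position 1: ')' closes '[' → no

Answer: no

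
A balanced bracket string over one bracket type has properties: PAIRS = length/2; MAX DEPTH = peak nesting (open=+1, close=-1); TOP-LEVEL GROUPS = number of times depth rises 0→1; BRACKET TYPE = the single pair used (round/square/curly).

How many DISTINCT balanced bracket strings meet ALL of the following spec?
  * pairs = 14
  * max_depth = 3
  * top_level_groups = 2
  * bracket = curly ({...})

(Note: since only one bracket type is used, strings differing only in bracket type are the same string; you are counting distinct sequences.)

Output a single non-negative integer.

Spec: pairs=14 depth=3 groups=2
Count(depth <= 3) = 15360
Count(depth <= 2) = 13
Count(depth == 3) = 15360 - 13 = 15347

Answer: 15347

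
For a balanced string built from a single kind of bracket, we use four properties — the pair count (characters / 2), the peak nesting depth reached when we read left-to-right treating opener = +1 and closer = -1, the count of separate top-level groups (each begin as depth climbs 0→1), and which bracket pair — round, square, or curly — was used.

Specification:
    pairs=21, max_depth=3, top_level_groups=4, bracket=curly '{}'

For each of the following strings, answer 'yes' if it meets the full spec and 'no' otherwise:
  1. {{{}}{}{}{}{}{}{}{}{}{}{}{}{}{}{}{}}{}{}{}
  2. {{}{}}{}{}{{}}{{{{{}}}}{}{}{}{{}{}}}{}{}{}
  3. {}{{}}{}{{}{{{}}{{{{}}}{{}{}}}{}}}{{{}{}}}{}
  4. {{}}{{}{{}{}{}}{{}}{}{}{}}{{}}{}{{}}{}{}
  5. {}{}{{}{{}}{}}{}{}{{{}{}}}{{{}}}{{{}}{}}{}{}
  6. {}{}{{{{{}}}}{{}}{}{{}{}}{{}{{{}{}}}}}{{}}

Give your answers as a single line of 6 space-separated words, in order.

Answer: yes no no no no no

Derivation:
String 1 '{{{}}{}{}{}{}{}{}{}{}{}{}{}{}{}{}{}}{}{}{}': depth seq [1 2 3 2 1 2 1 2 1 2 1 2 1 2 1 2 1 2 1 2 1 2 1 2 1 2 1 2 1 2 1 2 1 2 1 0 1 0 1 0 1 0]
  -> pairs=21 depth=3 groups=4 -> yes
String 2 '{{}{}}{}{}{{}}{{{{{}}}}{}{}{}{{}{}}}{}{}{}': depth seq [1 2 1 2 1 0 1 0 1 0 1 2 1 0 1 2 3 4 5 4 3 2 1 2 1 2 1 2 1 2 3 2 3 2 1 0 1 0 1 0 1 0]
  -> pairs=21 depth=5 groups=8 -> no
String 3 '{}{{}}{}{{}{{{}}{{{{}}}{{}{}}}{}}}{{{}{}}}{}': depth seq [1 0 1 2 1 0 1 0 1 2 1 2 3 4 3 2 3 4 5 6 5 4 3 4 5 4 5 4 3 2 3 2 1 0 1 2 3 2 3 2 1 0 1 0]
  -> pairs=22 depth=6 groups=6 -> no
String 4 '{{}}{{}{{}{}{}}{{}}{}{}{}}{{}}{}{{}}{}{}': depth seq [1 2 1 0 1 2 1 2 3 2 3 2 3 2 1 2 3 2 1 2 1 2 1 2 1 0 1 2 1 0 1 0 1 2 1 0 1 0 1 0]
  -> pairs=20 depth=3 groups=7 -> no
String 5 '{}{}{{}{{}}{}}{}{}{{{}{}}}{{{}}}{{{}}{}}{}{}': depth seq [1 0 1 0 1 2 1 2 3 2 1 2 1 0 1 0 1 0 1 2 3 2 3 2 1 0 1 2 3 2 1 0 1 2 3 2 1 2 1 0 1 0 1 0]
  -> pairs=22 depth=3 groups=10 -> no
String 6 '{}{}{{{{{}}}}{{}}{}{{}{}}{{}{{{}{}}}}}{{}}': depth seq [1 0 1 0 1 2 3 4 5 4 3 2 1 2 3 2 1 2 1 2 3 2 3 2 1 2 3 2 3 4 5 4 5 4 3 2 1 0 1 2 1 0]
  -> pairs=21 depth=5 groups=4 -> no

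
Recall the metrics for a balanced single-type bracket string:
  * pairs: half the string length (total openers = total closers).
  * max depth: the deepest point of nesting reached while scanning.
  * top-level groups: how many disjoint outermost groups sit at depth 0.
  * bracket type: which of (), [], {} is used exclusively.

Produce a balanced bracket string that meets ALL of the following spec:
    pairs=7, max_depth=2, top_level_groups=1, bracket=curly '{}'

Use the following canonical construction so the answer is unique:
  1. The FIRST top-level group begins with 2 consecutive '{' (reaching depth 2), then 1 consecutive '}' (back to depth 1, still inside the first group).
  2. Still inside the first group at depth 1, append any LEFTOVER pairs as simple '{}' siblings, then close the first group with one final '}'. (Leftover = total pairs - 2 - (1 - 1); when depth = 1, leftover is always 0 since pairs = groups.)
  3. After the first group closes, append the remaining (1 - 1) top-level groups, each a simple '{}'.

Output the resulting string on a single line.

Answer: {{}{}{}{}{}{}}

Derivation:
Spec: pairs=7 depth=2 groups=1
Leftover pairs = 7 - 2 - (1-1) = 5
First group: deep chain of depth 2 + 5 sibling pairs
Remaining 0 groups: simple '{}' each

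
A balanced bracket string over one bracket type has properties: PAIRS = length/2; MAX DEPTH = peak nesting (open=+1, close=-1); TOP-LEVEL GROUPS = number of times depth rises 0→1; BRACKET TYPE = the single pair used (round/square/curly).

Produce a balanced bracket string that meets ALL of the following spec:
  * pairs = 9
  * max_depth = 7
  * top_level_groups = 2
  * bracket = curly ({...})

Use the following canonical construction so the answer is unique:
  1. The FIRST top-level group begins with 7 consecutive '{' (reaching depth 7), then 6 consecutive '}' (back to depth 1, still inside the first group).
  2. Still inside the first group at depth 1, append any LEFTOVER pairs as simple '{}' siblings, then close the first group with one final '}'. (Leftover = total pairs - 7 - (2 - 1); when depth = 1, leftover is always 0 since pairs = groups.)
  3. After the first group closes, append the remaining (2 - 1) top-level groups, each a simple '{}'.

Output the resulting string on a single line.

Answer: {{{{{{{}}}}}}{}}{}

Derivation:
Spec: pairs=9 depth=7 groups=2
Leftover pairs = 9 - 7 - (2-1) = 1
First group: deep chain of depth 7 + 1 sibling pairs
Remaining 1 groups: simple '{}' each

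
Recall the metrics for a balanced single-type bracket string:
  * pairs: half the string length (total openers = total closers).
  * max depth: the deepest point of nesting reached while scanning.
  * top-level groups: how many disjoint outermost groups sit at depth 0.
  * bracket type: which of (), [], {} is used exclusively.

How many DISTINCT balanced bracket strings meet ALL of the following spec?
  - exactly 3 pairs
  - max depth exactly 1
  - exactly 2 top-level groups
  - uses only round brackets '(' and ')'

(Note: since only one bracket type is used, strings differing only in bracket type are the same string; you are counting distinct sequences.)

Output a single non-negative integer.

Spec: pairs=3 depth=1 groups=2
Count(depth <= 1) = 0
Count(depth <= 0) = 0
Count(depth == 1) = 0 - 0 = 0

Answer: 0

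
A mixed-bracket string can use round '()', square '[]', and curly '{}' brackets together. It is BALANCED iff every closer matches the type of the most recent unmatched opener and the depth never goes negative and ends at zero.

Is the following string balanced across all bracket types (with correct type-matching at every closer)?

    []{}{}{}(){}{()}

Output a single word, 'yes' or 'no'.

pos 0: push '['; stack = [
pos 1: ']' matches '['; pop; stack = (empty)
pos 2: push '{'; stack = {
pos 3: '}' matches '{'; pop; stack = (empty)
pos 4: push '{'; stack = {
pos 5: '}' matches '{'; pop; stack = (empty)
pos 6: push '{'; stack = {
pos 7: '}' matches '{'; pop; stack = (empty)
pos 8: push '('; stack = (
pos 9: ')' matches '('; pop; stack = (empty)
pos 10: push '{'; stack = {
pos 11: '}' matches '{'; pop; stack = (empty)
pos 12: push '{'; stack = {
pos 13: push '('; stack = {(
pos 14: ')' matches '('; pop; stack = {
pos 15: '}' matches '{'; pop; stack = (empty)
end: stack empty → VALID
Verdict: properly nested → yes

Answer: yes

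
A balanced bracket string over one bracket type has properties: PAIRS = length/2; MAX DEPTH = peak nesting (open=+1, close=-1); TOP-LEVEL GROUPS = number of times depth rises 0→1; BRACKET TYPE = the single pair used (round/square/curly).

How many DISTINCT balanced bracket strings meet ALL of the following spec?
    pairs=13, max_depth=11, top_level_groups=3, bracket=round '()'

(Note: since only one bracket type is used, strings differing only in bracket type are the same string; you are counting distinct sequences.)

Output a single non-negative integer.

Answer: 3

Derivation:
Spec: pairs=13 depth=11 groups=3
Count(depth <= 11) = 149226
Count(depth <= 10) = 149223
Count(depth == 11) = 149226 - 149223 = 3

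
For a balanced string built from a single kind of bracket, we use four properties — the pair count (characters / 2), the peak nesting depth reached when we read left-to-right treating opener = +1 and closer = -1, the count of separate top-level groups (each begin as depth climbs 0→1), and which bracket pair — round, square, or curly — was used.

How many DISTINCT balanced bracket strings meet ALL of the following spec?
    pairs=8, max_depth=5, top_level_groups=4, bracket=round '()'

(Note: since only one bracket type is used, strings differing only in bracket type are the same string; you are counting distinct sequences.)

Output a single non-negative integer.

Spec: pairs=8 depth=5 groups=4
Count(depth <= 5) = 165
Count(depth <= 4) = 161
Count(depth == 5) = 165 - 161 = 4

Answer: 4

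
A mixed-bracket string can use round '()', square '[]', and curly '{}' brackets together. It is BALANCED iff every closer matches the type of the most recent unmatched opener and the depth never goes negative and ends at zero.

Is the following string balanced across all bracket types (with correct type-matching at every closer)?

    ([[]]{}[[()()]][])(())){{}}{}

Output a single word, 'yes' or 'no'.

Answer: no

Derivation:
pos 0: push '('; stack = (
pos 1: push '['; stack = ([
pos 2: push '['; stack = ([[
pos 3: ']' matches '['; pop; stack = ([
pos 4: ']' matches '['; pop; stack = (
pos 5: push '{'; stack = ({
pos 6: '}' matches '{'; pop; stack = (
pos 7: push '['; stack = ([
pos 8: push '['; stack = ([[
pos 9: push '('; stack = ([[(
pos 10: ')' matches '('; pop; stack = ([[
pos 11: push '('; stack = ([[(
pos 12: ')' matches '('; pop; stack = ([[
pos 13: ']' matches '['; pop; stack = ([
pos 14: ']' matches '['; pop; stack = (
pos 15: push '['; stack = ([
pos 16: ']' matches '['; pop; stack = (
pos 17: ')' matches '('; pop; stack = (empty)
pos 18: push '('; stack = (
pos 19: push '('; stack = ((
pos 20: ')' matches '('; pop; stack = (
pos 21: ')' matches '('; pop; stack = (empty)
pos 22: saw closer ')' but stack is empty → INVALID
Verdict: unmatched closer ')' at position 22 → no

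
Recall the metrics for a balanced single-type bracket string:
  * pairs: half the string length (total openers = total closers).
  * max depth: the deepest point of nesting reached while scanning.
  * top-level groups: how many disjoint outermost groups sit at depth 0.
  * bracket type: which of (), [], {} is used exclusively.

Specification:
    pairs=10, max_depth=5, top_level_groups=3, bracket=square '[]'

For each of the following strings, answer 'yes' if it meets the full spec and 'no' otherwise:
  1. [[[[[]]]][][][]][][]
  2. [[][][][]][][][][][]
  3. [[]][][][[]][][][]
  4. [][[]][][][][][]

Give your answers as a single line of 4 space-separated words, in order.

String 1 '[[[[[]]]][][][]][][]': depth seq [1 2 3 4 5 4 3 2 1 2 1 2 1 2 1 0 1 0 1 0]
  -> pairs=10 depth=5 groups=3 -> yes
String 2 '[[][][][]][][][][][]': depth seq [1 2 1 2 1 2 1 2 1 0 1 0 1 0 1 0 1 0 1 0]
  -> pairs=10 depth=2 groups=6 -> no
String 3 '[[]][][][[]][][][]': depth seq [1 2 1 0 1 0 1 0 1 2 1 0 1 0 1 0 1 0]
  -> pairs=9 depth=2 groups=7 -> no
String 4 '[][[]][][][][][]': depth seq [1 0 1 2 1 0 1 0 1 0 1 0 1 0 1 0]
  -> pairs=8 depth=2 groups=7 -> no

Answer: yes no no no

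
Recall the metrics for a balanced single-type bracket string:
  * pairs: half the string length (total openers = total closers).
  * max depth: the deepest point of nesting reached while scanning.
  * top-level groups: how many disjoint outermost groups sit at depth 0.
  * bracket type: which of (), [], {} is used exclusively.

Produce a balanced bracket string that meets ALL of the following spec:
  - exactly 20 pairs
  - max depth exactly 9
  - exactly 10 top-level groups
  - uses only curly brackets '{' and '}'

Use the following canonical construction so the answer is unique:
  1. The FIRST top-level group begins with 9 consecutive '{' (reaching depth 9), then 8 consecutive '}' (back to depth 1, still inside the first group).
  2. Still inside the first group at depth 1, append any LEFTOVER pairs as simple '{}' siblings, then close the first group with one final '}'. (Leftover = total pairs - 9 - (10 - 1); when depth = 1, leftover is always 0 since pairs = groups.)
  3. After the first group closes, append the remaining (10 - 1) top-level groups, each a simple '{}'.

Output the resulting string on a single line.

Answer: {{{{{{{{{}}}}}}}}{}{}}{}{}{}{}{}{}{}{}{}

Derivation:
Spec: pairs=20 depth=9 groups=10
Leftover pairs = 20 - 9 - (10-1) = 2
First group: deep chain of depth 9 + 2 sibling pairs
Remaining 9 groups: simple '{}' each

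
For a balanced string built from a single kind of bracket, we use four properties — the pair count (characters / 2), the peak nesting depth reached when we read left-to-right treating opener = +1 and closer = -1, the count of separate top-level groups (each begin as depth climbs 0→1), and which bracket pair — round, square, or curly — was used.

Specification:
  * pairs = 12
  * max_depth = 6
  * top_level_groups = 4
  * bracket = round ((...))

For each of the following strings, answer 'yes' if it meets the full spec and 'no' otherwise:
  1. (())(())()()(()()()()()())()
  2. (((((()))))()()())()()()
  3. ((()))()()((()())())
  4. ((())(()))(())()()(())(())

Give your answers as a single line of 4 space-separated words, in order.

Answer: no yes no no

Derivation:
String 1 '(())(())()()(()()()()()())()': depth seq [1 2 1 0 1 2 1 0 1 0 1 0 1 2 1 2 1 2 1 2 1 2 1 2 1 0 1 0]
  -> pairs=14 depth=2 groups=6 -> no
String 2 '(((((()))))()()())()()()': depth seq [1 2 3 4 5 6 5 4 3 2 1 2 1 2 1 2 1 0 1 0 1 0 1 0]
  -> pairs=12 depth=6 groups=4 -> yes
String 3 '((()))()()((()())())': depth seq [1 2 3 2 1 0 1 0 1 0 1 2 3 2 3 2 1 2 1 0]
  -> pairs=10 depth=3 groups=4 -> no
String 4 '((())(()))(())()()(())(())': depth seq [1 2 3 2 1 2 3 2 1 0 1 2 1 0 1 0 1 0 1 2 1 0 1 2 1 0]
  -> pairs=13 depth=3 groups=6 -> no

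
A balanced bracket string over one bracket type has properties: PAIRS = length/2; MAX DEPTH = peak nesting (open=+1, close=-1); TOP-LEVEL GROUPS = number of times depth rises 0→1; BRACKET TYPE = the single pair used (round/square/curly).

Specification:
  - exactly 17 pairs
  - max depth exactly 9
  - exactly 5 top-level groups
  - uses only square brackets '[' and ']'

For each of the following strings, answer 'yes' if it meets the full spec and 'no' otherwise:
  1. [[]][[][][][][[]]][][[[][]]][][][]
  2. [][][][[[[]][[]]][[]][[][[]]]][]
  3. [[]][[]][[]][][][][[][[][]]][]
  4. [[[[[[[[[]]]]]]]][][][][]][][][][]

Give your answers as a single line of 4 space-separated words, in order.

String 1 '[[]][[][][][][[]]][][[[][]]][][][]': depth seq [1 2 1 0 1 2 1 2 1 2 1 2 1 2 3 2 1 0 1 0 1 2 3 2 3 2 1 0 1 0 1 0 1 0]
  -> pairs=17 depth=3 groups=7 -> no
String 2 '[][][][[[[]][[]]][[]][[][[]]]][]': depth seq [1 0 1 0 1 0 1 2 3 4 3 2 3 4 3 2 1 2 3 2 1 2 3 2 3 4 3 2 1 0 1 0]
  -> pairs=16 depth=4 groups=5 -> no
String 3 '[[]][[]][[]][][][][[][[][]]][]': depth seq [1 2 1 0 1 2 1 0 1 2 1 0 1 0 1 0 1 0 1 2 1 2 3 2 3 2 1 0 1 0]
  -> pairs=15 depth=3 groups=8 -> no
String 4 '[[[[[[[[[]]]]]]]][][][][]][][][][]': depth seq [1 2 3 4 5 6 7 8 9 8 7 6 5 4 3 2 1 2 1 2 1 2 1 2 1 0 1 0 1 0 1 0 1 0]
  -> pairs=17 depth=9 groups=5 -> yes

Answer: no no no yes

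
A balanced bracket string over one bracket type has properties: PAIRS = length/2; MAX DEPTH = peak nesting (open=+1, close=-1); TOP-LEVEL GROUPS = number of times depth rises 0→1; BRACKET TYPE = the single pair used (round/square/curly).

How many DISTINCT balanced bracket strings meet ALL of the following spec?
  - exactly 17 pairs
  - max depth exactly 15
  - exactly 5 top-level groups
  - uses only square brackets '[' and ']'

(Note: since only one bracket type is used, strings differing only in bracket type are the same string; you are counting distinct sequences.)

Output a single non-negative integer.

Spec: pairs=17 depth=15 groups=5
Count(depth <= 15) = 8947575
Count(depth <= 14) = 8947575
Count(depth == 15) = 8947575 - 8947575 = 0

Answer: 0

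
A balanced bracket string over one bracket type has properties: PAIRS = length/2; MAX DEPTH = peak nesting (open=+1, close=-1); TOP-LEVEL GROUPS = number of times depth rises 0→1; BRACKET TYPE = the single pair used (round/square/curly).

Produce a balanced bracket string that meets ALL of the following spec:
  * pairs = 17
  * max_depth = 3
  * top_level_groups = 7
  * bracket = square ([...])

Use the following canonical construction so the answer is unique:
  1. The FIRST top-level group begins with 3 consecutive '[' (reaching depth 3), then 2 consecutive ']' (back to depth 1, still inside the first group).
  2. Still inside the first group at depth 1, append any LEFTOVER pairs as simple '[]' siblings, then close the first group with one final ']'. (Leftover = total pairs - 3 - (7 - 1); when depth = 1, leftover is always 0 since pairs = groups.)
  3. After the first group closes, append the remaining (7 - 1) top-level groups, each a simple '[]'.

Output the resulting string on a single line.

Spec: pairs=17 depth=3 groups=7
Leftover pairs = 17 - 3 - (7-1) = 8
First group: deep chain of depth 3 + 8 sibling pairs
Remaining 6 groups: simple '[]' each

Answer: [[[]][][][][][][][][]][][][][][][]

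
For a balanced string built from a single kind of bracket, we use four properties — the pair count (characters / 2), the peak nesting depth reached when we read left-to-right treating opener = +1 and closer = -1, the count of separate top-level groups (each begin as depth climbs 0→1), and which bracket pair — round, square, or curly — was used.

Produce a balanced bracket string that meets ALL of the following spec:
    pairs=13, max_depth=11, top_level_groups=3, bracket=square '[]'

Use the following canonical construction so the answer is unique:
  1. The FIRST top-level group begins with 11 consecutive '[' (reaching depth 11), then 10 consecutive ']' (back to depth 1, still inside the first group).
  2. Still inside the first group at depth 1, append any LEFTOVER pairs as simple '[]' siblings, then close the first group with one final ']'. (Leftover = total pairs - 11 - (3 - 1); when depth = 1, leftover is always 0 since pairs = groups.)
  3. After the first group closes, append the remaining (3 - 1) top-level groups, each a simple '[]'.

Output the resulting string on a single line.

Spec: pairs=13 depth=11 groups=3
Leftover pairs = 13 - 11 - (3-1) = 0
First group: deep chain of depth 11 + 0 sibling pairs
Remaining 2 groups: simple '[]' each

Answer: [[[[[[[[[[[]]]]]]]]]]][][]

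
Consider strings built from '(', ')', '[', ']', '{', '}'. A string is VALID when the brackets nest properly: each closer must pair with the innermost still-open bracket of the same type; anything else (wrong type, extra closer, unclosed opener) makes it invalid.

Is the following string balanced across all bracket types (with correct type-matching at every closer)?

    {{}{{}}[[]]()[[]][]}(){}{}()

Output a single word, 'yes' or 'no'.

pos 0: push '{'; stack = {
pos 1: push '{'; stack = {{
pos 2: '}' matches '{'; pop; stack = {
pos 3: push '{'; stack = {{
pos 4: push '{'; stack = {{{
pos 5: '}' matches '{'; pop; stack = {{
pos 6: '}' matches '{'; pop; stack = {
pos 7: push '['; stack = {[
pos 8: push '['; stack = {[[
pos 9: ']' matches '['; pop; stack = {[
pos 10: ']' matches '['; pop; stack = {
pos 11: push '('; stack = {(
pos 12: ')' matches '('; pop; stack = {
pos 13: push '['; stack = {[
pos 14: push '['; stack = {[[
pos 15: ']' matches '['; pop; stack = {[
pos 16: ']' matches '['; pop; stack = {
pos 17: push '['; stack = {[
pos 18: ']' matches '['; pop; stack = {
pos 19: '}' matches '{'; pop; stack = (empty)
pos 20: push '('; stack = (
pos 21: ')' matches '('; pop; stack = (empty)
pos 22: push '{'; stack = {
pos 23: '}' matches '{'; pop; stack = (empty)
pos 24: push '{'; stack = {
pos 25: '}' matches '{'; pop; stack = (empty)
pos 26: push '('; stack = (
pos 27: ')' matches '('; pop; stack = (empty)
end: stack empty → VALID
Verdict: properly nested → yes

Answer: yes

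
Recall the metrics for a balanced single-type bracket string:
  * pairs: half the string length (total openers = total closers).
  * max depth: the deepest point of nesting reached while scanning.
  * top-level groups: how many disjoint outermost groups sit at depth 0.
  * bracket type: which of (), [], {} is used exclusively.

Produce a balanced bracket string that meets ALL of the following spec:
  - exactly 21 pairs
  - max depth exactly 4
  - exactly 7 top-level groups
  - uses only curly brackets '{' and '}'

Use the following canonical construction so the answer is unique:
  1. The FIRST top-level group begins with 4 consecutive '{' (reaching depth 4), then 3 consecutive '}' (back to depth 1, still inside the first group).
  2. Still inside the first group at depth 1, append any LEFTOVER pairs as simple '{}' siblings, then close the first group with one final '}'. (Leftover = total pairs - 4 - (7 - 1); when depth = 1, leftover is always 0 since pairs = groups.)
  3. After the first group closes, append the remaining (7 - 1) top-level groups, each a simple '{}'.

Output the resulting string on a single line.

Spec: pairs=21 depth=4 groups=7
Leftover pairs = 21 - 4 - (7-1) = 11
First group: deep chain of depth 4 + 11 sibling pairs
Remaining 6 groups: simple '{}' each

Answer: {{{{}}}{}{}{}{}{}{}{}{}{}{}{}}{}{}{}{}{}{}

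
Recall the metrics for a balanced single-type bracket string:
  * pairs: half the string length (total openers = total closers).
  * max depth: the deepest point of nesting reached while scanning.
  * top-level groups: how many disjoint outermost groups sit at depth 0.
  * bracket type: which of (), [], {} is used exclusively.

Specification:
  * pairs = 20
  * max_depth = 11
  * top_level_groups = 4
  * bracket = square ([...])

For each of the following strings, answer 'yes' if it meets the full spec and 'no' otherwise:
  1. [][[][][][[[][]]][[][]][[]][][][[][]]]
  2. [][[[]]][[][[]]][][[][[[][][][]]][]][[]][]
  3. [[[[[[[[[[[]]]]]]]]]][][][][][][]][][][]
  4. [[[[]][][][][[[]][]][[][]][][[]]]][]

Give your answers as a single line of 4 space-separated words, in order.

Answer: no no yes no

Derivation:
String 1 '[][[][][][[[][]]][[][]][[]][][][[][]]]': depth seq [1 0 1 2 1 2 1 2 1 2 3 4 3 4 3 2 1 2 3 2 3 2 1 2 3 2 1 2 1 2 1 2 3 2 3 2 1 0]
  -> pairs=19 depth=4 groups=2 -> no
String 2 '[][[[]]][[][[]]][][[][[[][][][]]][]][[]][]': depth seq [1 0 1 2 3 2 1 0 1 2 1 2 3 2 1 0 1 0 1 2 1 2 3 4 3 4 3 4 3 4 3 2 1 2 1 0 1 2 1 0 1 0]
  -> pairs=21 depth=4 groups=7 -> no
String 3 '[[[[[[[[[[[]]]]]]]]]][][][][][][]][][][]': depth seq [1 2 3 4 5 6 7 8 9 10 11 10 9 8 7 6 5 4 3 2 1 2 1 2 1 2 1 2 1 2 1 2 1 0 1 0 1 0 1 0]
  -> pairs=20 depth=11 groups=4 -> yes
String 4 '[[[[]][][][][[[]][]][[][]][][[]]]][]': depth seq [1 2 3 4 3 2 3 2 3 2 3 2 3 4 5 4 3 4 3 2 3 4 3 4 3 2 3 2 3 4 3 2 1 0 1 0]
  -> pairs=18 depth=5 groups=2 -> no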